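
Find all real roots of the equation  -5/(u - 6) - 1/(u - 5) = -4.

u = 5.1044 or u = 7.3956

Multiply both sides by (u - 6)(u - 5):
-5(u - 5) - (u - 6) = -4(u - 6)(u - 5).
Expand and collect terms: -4u² + 50u - 151 = 0.
By the quadratic formula, u = (-50 ± √84) / -8, so u ≈ 5.1044 or u ≈ 7.3956.
Neither value makes a denominator zero (u ≠ 6, u ≠ 5), so both are valid.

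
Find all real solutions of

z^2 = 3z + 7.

z = -1.5414 or z = 4.5414

Rearrange to standard form: z^2 - 3z - 7 = 0.
Discriminant: (-3)^2 - 4*1*(-7) = 37.
Quadratic formula: z = (3 +/- sqrt(37)) / 2.
So z = 3/2 + sqrt(37)/2 ~= 4.5414 or z = 3/2 - sqrt(37)/2 ~= -1.5414.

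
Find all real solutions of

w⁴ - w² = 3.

Let u = w². The equation becomes u² - u - 3 = 0.
By the quadratic formula, u = 1/2 + √(13)/2 or u = 1/2 - √(13)/2.
w² = 1/2 + √(13)/2 gives w = ±√(1/2 + √(13)/2) ≈ ±1.5175.
w² = 1/2 - √(13)/2 < 0 has no real solution.

w = -1.5175 or w = 1.5175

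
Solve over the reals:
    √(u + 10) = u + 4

u = -1

Square both sides: u + 10 = (u + 4)².
Expand and rearrange: u² + 7u + 6 = 0.
Solving gives u = -1 or u = -6.
Check each candidate in the original equation:
  u = -1: √(9) = 3, while u + 4 = 3 — valid.
  u = -6: √(4) = 2, while u + 4 = -2 — extraneous.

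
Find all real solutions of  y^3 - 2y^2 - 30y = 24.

Rearrange: y^3 - 2y^2 - 30y - 24 = 0.
Possible rational roots are divisors of -24. Testing y = -4 gives 0, so (y + 4) is a factor.
Divide: y^3 - 2y^2 - 30y - 24 = (y + 4)(y^2 - 6y - 6).
Apply the quadratic formula to y^2 - 6y - 6 = 0: y = (6 +/- sqrt(60))/2, i.e. y ~= 6.873 or y ~= -0.873.

y = -4 or y = -0.873 or y = 6.873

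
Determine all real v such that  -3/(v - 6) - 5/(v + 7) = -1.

v = -3.2268 or v = 10.2268

Multiply both sides by (v - 6)(v + 7):
-3(v + 7) - 5(v - 6) = -(v - 6)(v + 7).
Expand and collect terms: -v² + 7v + 33 = 0.
By the quadratic formula, v = (-7 ± √181) / -2, so v ≈ -3.2268 or v ≈ 10.2268.
Neither value makes a denominator zero (v ≠ 6, v ≠ -7), so both are valid.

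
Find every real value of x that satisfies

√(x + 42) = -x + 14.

x = 7

Square both sides: x + 42 = (-x + 14)².
Expand and rearrange: x² - 29x + 154 = 0.
Solving gives x = 22 or x = 7.
Check each candidate in the original equation:
  x = 22: √(64) = 8, while -x + 14 = -8 — extraneous.
  x = 7: √(49) = 7, while -x + 14 = 7 — valid.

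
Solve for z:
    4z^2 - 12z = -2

Rearrange to standard form: 4z^2 - 12z + 2 = 0.
Discriminant: (-12)^2 - 4*4*2 = 112.
Quadratic formula: z = (12 +/- sqrt(112)) / 8.
So z = sqrt(7)/2 + 3/2 ~= 2.8229 or z = 3/2 - sqrt(7)/2 ~= 0.1771.

z = 0.1771 or z = 2.8229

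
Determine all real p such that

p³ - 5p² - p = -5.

Rearrange: p³ - 5p² - p + 5 = 0.
Possible rational roots are divisors of 5. Testing p = 1 gives 0, so (p - 1) is a factor.
Divide: p³ - 5p² - p + 5 = (p - 1)(p² - 4p - 5).
Factor the quadratic: p = 5 or p = -1.

p = -1 or p = 1 or p = 5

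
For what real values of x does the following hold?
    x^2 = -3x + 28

Bring every term to one side: x^2 + 3x - 28 = 0.
Factor: (x - 4)(x + 7) = 0.
So x = 4 or x = -7.

x = -7 or x = 4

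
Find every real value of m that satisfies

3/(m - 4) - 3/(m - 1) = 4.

m = 0.3787 or m = 4.6213

Multiply both sides by (m - 4)(m - 1):
3(m - 1) - 3(m - 4) = 4(m - 4)(m - 1).
Expand and collect terms: 4m² - 20m + 7 = 0.
By the quadratic formula, m = (20 ± √288) / 8, so m ≈ 4.6213 or m ≈ 0.3787.
Neither value makes a denominator zero (m ≠ 4, m ≠ 1), so both are valid.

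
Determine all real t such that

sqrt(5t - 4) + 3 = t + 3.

Isolate the radical: sqrt(5t - 4) = t.
Square both sides: 5t - 4 = (t)^2.
Expand and rearrange: t^2 - 5t + 4 = 0.
Solving gives t = 4 or t = 1.
Check each candidate in the original equation:
  t = 4: sqrt(16) = 4, while t = 4 — valid.
  t = 1: sqrt(1) = 1, while t = 1 — valid.

t = 1 or t = 4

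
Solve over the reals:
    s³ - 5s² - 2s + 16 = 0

s = -1.7016 or s = 2 or s = 4.7016

Possible rational roots are divisors of 16. Testing s = 2 gives 0, so (s - 2) is a factor.
Divide: s³ - 5s² - 2s + 16 = (s - 2)(s² - 3s - 8).
Apply the quadratic formula to s² - 3s - 8 = 0: s = (3 ± √41)/2, i.e. s ≈ 4.7016 or s ≈ -1.7016.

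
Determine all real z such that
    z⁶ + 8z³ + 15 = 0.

Let u = z³. The equation becomes u² + 8u + 15 = 0.
Factor: (u + 3)(u + 5) = 0, so u = -3 or u = -5.
z³ = -3 gives z = -∛(3) ≈ -1.4422.
z³ = -5 gives z = -∛(5) ≈ -1.71.

z = -1.71 or z = -1.4422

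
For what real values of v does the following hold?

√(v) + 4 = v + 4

Isolate the radical: √(v) = v.
Square both sides: v = (v)².
Expand and rearrange: v² - v = 0.
Solving gives v = 1 or v = 0.
Check each candidate in the original equation:
  v = 1: √(1) = 1, while v = 1 — valid.
  v = 0: √(0) = 0, while v = 0 — valid.

v = 0 or v = 1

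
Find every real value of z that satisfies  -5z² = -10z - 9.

z = -0.6733 or z = 2.6733

Rearrange to standard form: -5z² + 10z + 9 = 0.
Discriminant: (10)² − 4·(-5)·9 = 280.
Quadratic formula: z = (-10 ± √280) / (-10).
So z = 1 - √(70)/5 ≈ -0.6733 or z = 1 + √(70)/5 ≈ 2.6733.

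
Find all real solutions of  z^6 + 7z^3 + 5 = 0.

z = -1.8364 or z = -0.9312

Let u = z^3. The equation becomes u^2 + 7u + 5 = 0.
By the quadratic formula, u = -7/2 + sqrt(29)/2 or u = -7/2 - sqrt(29)/2.
z^3 = -7/2 + sqrt(29)/2 gives z = -(7/2 - sqrt(29)/2)^(1/3) ~= -0.9312.
z^3 = -7/2 - sqrt(29)/2 gives z = -(sqrt(29)/2 + 7/2)^(1/3) ~= -1.8364.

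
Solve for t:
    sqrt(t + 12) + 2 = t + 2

Isolate the radical: sqrt(t + 12) = t.
Square both sides: t + 12 = (t)^2.
Expand and rearrange: t^2 - t - 12 = 0.
Solving gives t = 4 or t = -3.
Check each candidate in the original equation:
  t = 4: sqrt(16) = 4, while t = 4 — valid.
  t = -3: sqrt(9) = 3, while t = -3 — extraneous.

t = 4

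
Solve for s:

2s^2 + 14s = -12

s = -6 or s = -1

Bring every term to one side: 2s^2 + 14s + 12 = 0.
Factor: 2(s + 1)(s + 6) = 0.
So s = -1 or s = -6.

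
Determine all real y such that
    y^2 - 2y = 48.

y = -6 or y = 8

Bring every term to one side: y^2 - 2y - 48 = 0.
Factor: (y - 8)(y + 6) = 0.
So y = 8 or y = -6.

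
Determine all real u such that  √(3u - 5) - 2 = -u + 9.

Isolate the radical: √(3u - 5) = -u + 11.
Square both sides: 3u - 5 = (-u + 11)².
Expand and rearrange: u² - 25u + 126 = 0.
Solving gives u = 18 or u = 7.
Check each candidate in the original equation:
  u = 18: √(49) = 7, while -u + 11 = -7 — extraneous.
  u = 7: √(16) = 4, while -u + 11 = 4 — valid.

u = 7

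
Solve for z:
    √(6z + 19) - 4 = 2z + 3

z = -3 or z = -2.5

Isolate the radical: √(6z + 19) = 2z + 7.
Square both sides: 6z + 19 = (2z + 7)².
Expand and rearrange: 4z² + 22z + 30 = 0.
Solving gives z = -2.5 or z = -3.
Check each candidate in the original equation:
  z = -2.5: √(4) = 2, while 2z + 7 = 2 — valid.
  z = -3: √(1) = 1, while 2z + 7 = 1 — valid.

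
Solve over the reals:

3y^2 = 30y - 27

y = 1 or y = 9

Bring every term to one side: 3y^2 - 30y + 27 = 0.
Factor: 3(y - 9)(y - 1) = 0.
So y = 9 or y = 1.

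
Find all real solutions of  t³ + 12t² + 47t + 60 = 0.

Possible rational roots are divisors of 60. Testing t = -5 gives 0, so (t + 5) is a factor.
Divide: t³ + 12t² + 47t + 60 = (t + 5)(t² + 7t + 12).
Factor the quadratic: t = -3 or t = -4.

t = -5 or t = -4 or t = -3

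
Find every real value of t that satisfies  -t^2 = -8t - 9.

Bring every term to one side: -t^2 + 8t + 9 = 0.
Factor: -1(t - 9)(t + 1) = 0.
So t = 9 or t = -1.

t = -1 or t = 9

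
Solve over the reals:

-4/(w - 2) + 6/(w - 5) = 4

Multiply both sides by (w - 2)(w - 5):
-4(w - 5) + 6(w - 2) = 4(w - 2)(w - 5).
Expand and collect terms: 4w² - 30w + 32 = 0.
By the quadratic formula, w = (30 ± √388) / 8, so w ≈ 6.2122 or w ≈ 1.2878.
Neither value makes a denominator zero (w ≠ 2, w ≠ 5), so both are valid.

w = 1.2878 or w = 6.2122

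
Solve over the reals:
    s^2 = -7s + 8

Bring every term to one side: s^2 + 7s - 8 = 0.
Factor: (s - 1)(s + 8) = 0.
So s = 1 or s = -8.

s = -8 or s = 1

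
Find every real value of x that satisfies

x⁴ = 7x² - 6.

Let u = x². The equation becomes u² - 7u + 6 = 0.
Factor: (u - 6)(u - 1) = 0, so u = 6 or u = 1.
x² = 6 gives x = ±√(6) ≈ ±2.4495.
x² = 1 gives x = ±1.

x = -2.4495 or x = -1 or x = 1 or x = 2.4495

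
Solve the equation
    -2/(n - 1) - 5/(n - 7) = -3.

n = 1.5114 or n = 8.822

Multiply both sides by (n - 1)(n - 7):
-2(n - 7) - 5(n - 1) = -3(n - 1)(n - 7).
Expand and collect terms: -3n² + 31n - 40 = 0.
By the quadratic formula, n = (-31 ± √481) / -6, so n ≈ 1.5114 or n ≈ 8.822.
Neither value makes a denominator zero (n ≠ 1, n ≠ 7), so both are valid.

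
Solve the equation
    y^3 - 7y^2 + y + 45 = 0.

Possible rational roots are divisors of 45. Testing y = 5 gives 0, so (y - 5) is a factor.
Divide: y^3 - 7y^2 + y + 45 = (y - 5)(y^2 - 2y - 9).
Apply the quadratic formula to y^2 - 2y - 9 = 0: y = (2 +/- sqrt(40))/2, i.e. y ~= 4.1623 or y ~= -2.1623.

y = -2.1623 or y = 4.1623 or y = 5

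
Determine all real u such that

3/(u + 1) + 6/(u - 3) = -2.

u = -3.7122 or u = 1.2122

Multiply both sides by (u + 1)(u - 3):
3(u - 3) + 6(u + 1) = -2(u + 1)(u - 3).
Expand and collect terms: -2u² - 5u + 9 = 0.
By the quadratic formula, u = (5 ± √97) / -4, so u ≈ -3.7122 or u ≈ 1.2122.
Neither value makes a denominator zero (u ≠ -1, u ≠ 3), so both are valid.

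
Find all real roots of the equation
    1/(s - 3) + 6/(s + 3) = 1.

Multiply both sides by (s - 3)(s + 3):
(s + 3) + 6(s - 3) = (s - 3)(s + 3).
Expand and collect terms: s² - 7s + 6 = 0.
Factor or apply the quadratic formula: s = 6 or s = 1.
Neither value makes a denominator zero (s ≠ 3, s ≠ -3), so both are valid.

s = 1 or s = 6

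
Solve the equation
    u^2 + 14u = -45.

Bring every term to one side: u^2 + 14u + 45 = 0.
Factor: (u + 9)(u + 5) = 0.
So u = -9 or u = -5.

u = -9 or u = -5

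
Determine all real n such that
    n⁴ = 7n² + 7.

n = -2.8085 or n = 2.8085

Let u = n². The equation becomes u² - 7u - 7 = 0.
By the quadratic formula, u = 7/2 + √(77)/2 or u = 7/2 - √(77)/2.
n² = 7/2 + √(77)/2 gives n = ±√(7/2 + √(77)/2) ≈ ±2.8085.
n² = 7/2 - √(77)/2 < 0 has no real solution.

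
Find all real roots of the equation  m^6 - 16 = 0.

Let u = m^3. The equation becomes u^2 - 16 = 0.
Factor: (u + 4)(u - 4) = 0, so u = -4 or u = 4.
m^3 = -4 gives m = -(4)^(1/3) ~= -1.5874.
m^3 = 4 gives m = (4)^(1/3) ~= 1.5874.

m = -1.5874 or m = 1.5874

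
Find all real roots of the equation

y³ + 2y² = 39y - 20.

Rearrange: y³ + 2y² - 39y + 20 = 0.
Possible rational roots are divisors of 20. Testing y = 5 gives 0, so (y - 5) is a factor.
Divide: y³ + 2y² - 39y + 20 = (y - 5)(y² + 7y - 4).
Apply the quadratic formula to y² + 7y - 4 = 0: y = (-7 ± √65)/2, i.e. y ≈ 0.5311 or y ≈ -7.5311.

y = -7.5311 or y = 0.5311 or y = 5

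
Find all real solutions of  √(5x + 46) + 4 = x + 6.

Isolate the radical: √(5x + 46) = x + 2.
Square both sides: 5x + 46 = (x + 2)².
Expand and rearrange: x² - x - 42 = 0.
Solving gives x = 7 or x = -6.
Check each candidate in the original equation:
  x = 7: √(81) = 9, while x + 2 = 9 — valid.
  x = -6: √(16) = 4, while x + 2 = -4 — extraneous.

x = 7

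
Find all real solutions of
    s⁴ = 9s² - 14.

s = -2.6458 or s = -1.4142 or s = 1.4142 or s = 2.6458

Let u = s². The equation becomes u² - 9u + 14 = 0.
Factor: (u - 2)(u - 7) = 0, so u = 2 or u = 7.
s² = 2 gives s = ±√(2) ≈ ±1.4142.
s² = 7 gives s = ±√(7) ≈ ±2.6458.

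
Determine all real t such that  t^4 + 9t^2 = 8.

t = -0.9028 or t = 0.9028

Let u = t^2. The equation becomes u^2 + 9u - 8 = 0.
By the quadratic formula, u = -9/2 + sqrt(113)/2 or u = -sqrt(113)/2 - 9/2.
t^2 = -9/2 + sqrt(113)/2 gives t = +/-sqrt(-9/2 + sqrt(113)/2) ~= +/-0.9028.
t^2 = -sqrt(113)/2 - 9/2 < 0 has no real solution.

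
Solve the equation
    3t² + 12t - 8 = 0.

t = -4.582 or t = 0.582

Discriminant: (12)² − 4·3·(-8) = 240.
Quadratic formula: t = (-12 ± √240) / 6.
So t = -2 + 2·√(15)/3 ≈ 0.582 or t = -2·√(15)/3 - 2 ≈ -4.582.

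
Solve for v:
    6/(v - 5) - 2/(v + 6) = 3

v = -6.5684 or v = 6.9017

Multiply both sides by (v - 5)(v + 6):
6(v + 6) - 2(v - 5) = 3(v - 5)(v + 6).
Expand and collect terms: 3v^2 - v - 136 = 0.
By the quadratic formula, v = (1 +/- sqrt(1633)) / 6, so v ~= 6.9017 or v ~= -6.5684.
Neither value makes a denominator zero (v != 5, v != -6), so both are valid.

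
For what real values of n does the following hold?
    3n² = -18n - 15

Bring every term to one side: 3n² + 18n + 15 = 0.
Factor: 3(n + 5)(n + 1) = 0.
So n = -5 or n = -1.

n = -5 or n = -1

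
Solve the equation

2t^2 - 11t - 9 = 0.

t = -0.7231 or t = 6.2231

Discriminant: (-11)^2 - 4*2*(-9) = 193.
Quadratic formula: t = (11 +/- sqrt(193)) / 4.
So t = 11/4 + sqrt(193)/4 ~= 6.2231 or t = 11/4 - sqrt(193)/4 ~= -0.7231.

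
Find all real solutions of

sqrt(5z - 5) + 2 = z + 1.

z = 1 or z = 6

Isolate the radical: sqrt(5z - 5) = z - 1.
Square both sides: 5z - 5 = (z - 1)^2.
Expand and rearrange: z^2 - 7z + 6 = 0.
Solving gives z = 6 or z = 1.
Check each candidate in the original equation:
  z = 6: sqrt(25) = 5, while z - 1 = 5 — valid.
  z = 1: sqrt(0) = 0, while z - 1 = 0 — valid.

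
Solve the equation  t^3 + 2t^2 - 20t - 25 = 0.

t = -5 or t = -1.1926 or t = 4.1926

Possible rational roots are divisors of -25. Testing t = -5 gives 0, so (t + 5) is a factor.
Divide: t^3 + 2t^2 - 20t - 25 = (t + 5)(t^2 - 3t - 5).
Apply the quadratic formula to t^2 - 3t - 5 = 0: t = (3 +/- sqrt(29))/2, i.e. t ~= 4.1926 or t ~= -1.1926.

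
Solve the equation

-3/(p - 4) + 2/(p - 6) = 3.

Multiply both sides by (p - 4)(p - 6):
-3(p - 6) + 2(p - 4) = 3(p - 4)(p - 6).
Expand and collect terms: 3p^2 - 29p + 62 = 0.
By the quadratic formula, p = (29 +/- sqrt(97)) / 6, so p ~= 6.4748 or p ~= 3.1919.
Neither value makes a denominator zero (p != 4, p != 6), so both are valid.

p = 3.1919 or p = 6.4748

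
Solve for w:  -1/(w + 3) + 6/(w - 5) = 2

w = -3.3681 or w = 7.8681

Multiply both sides by (w + 3)(w - 5):
-(w - 5) + 6(w + 3) = 2(w + 3)(w - 5).
Expand and collect terms: 2w^2 - 9w - 53 = 0.
By the quadratic formula, w = (9 +/- sqrt(505)) / 4, so w ~= 7.8681 or w ~= -3.3681.
Neither value makes a denominator zero (w != -3, w != 5), so both are valid.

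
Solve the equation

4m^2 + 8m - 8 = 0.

Discriminant: (8)^2 - 4*4*(-8) = 192.
Quadratic formula: m = (-8 +/- sqrt(192)) / 8.
So m = -1 + sqrt(3) ~= 0.7321 or m = -sqrt(3) - 1 ~= -2.7321.

m = -2.7321 or m = 0.7321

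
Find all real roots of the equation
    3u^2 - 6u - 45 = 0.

u = -3 or u = 5

Factor: 3(u + 3)(u - 5) = 0.
So u = -3 or u = 5.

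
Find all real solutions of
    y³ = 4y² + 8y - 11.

Rearrange: y³ - 4y² - 8y + 11 = 0.
Possible rational roots are divisors of 11. Testing y = 1 gives 0, so (y - 1) is a factor.
Divide: y³ - 4y² - 8y + 11 = (y - 1)(y² - 3y - 11).
Apply the quadratic formula to y² - 3y - 11 = 0: y = (3 ± √53)/2, i.e. y ≈ 5.1401 or y ≈ -2.1401.

y = -2.1401 or y = 1 or y = 5.1401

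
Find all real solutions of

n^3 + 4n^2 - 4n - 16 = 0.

n = -4 or n = -2 or n = 2

Possible rational roots are divisors of -16. Testing n = 2 gives 0, so (n - 2) is a factor.
Divide: n^3 + 4n^2 - 4n - 16 = (n - 2)(n^2 + 6n + 8).
Factor the quadratic: n = -2 or n = -4.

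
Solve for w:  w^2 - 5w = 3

w = -0.5414 or w = 5.5414

Rearrange to standard form: w^2 - 5w - 3 = 0.
Discriminant: (-5)^2 - 4*1*(-3) = 37.
Quadratic formula: w = (5 +/- sqrt(37)) / 2.
So w = 5/2 + sqrt(37)/2 ~= 5.5414 or w = 5/2 - sqrt(37)/2 ~= -0.5414.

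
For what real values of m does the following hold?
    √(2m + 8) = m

Square both sides: 2m + 8 = (m)².
Expand and rearrange: m² - 2m - 8 = 0.
Solving gives m = 4 or m = -2.
Check each candidate in the original equation:
  m = 4: √(16) = 4, while m = 4 — valid.
  m = -2: √(4) = 2, while m = -2 — extraneous.

m = 4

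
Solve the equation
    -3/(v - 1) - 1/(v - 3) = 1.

v = -2.6458 or v = 2.6458

Multiply both sides by (v - 1)(v - 3):
-3(v - 3) - (v - 1) = (v - 1)(v - 3).
Expand and collect terms: v² - 7 = 0.
By the quadratic formula, v = (0 ± √28) / 2, so v ≈ 2.6458 or v ≈ -2.6458.
Neither value makes a denominator zero (v ≠ 1, v ≠ 3), so both are valid.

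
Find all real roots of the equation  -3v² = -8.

Rearrange to standard form: -3v² + 8 = 0.
Discriminant: (0)² − 4·(-3)·8 = 96.
Quadratic formula: v = (0 ± √96) / (-6).
So v = -2·√(6)/3 ≈ -1.633 or v = 2·√(6)/3 ≈ 1.633.

v = -1.633 or v = 1.633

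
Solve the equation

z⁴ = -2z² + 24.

Let u = z². The equation becomes u² + 2u - 24 = 0.
Factor: (u + 6)(u - 4) = 0, so u = -6 or u = 4.
z² = -6 < 0 has no real solution.
z² = 4 gives z = ±2.

z = -2 or z = 2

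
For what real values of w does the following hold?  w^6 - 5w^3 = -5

Let u = w^3. The equation becomes u^2 - 5u + 5 = 0.
By the quadratic formula, u = sqrt(5)/2 + 5/2 or u = 5/2 - sqrt(5)/2.
w^3 = sqrt(5)/2 + 5/2 gives w = (sqrt(5)/2 + 5/2)^(1/3) ~= 1.5352.
w^3 = 5/2 - sqrt(5)/2 gives w = (5/2 - sqrt(5)/2)^(1/3) ~= 1.1139.

w = 1.1139 or w = 1.5352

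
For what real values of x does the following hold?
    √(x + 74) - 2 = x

x = 7

Isolate the radical: √(x + 74) = x + 2.
Square both sides: x + 74 = (x + 2)².
Expand and rearrange: x² + 3x - 70 = 0.
Solving gives x = 7 or x = -10.
Check each candidate in the original equation:
  x = 7: √(81) = 9, while x + 2 = 9 — valid.
  x = -10: √(64) = 8, while x + 2 = -8 — extraneous.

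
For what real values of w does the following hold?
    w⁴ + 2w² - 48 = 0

Let u = w². The equation becomes u² + 2u - 48 = 0.
Factor: (u + 8)(u - 6) = 0, so u = -8 or u = 6.
w² = -8 < 0 has no real solution.
w² = 6 gives w = ±√(6) ≈ ±2.4495.

w = -2.4495 or w = 2.4495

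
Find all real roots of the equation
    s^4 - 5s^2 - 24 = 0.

Let u = s^2. The equation becomes u^2 - 5u - 24 = 0.
Factor: (u + 3)(u - 8) = 0, so u = -3 or u = 8.
s^2 = -3 < 0 has no real solution.
s^2 = 8 gives s = +/-2*sqrt(2) ~= +/-2.8284.

s = -2.8284 or s = 2.8284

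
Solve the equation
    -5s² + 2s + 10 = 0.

Discriminant: (2)² − 4·(-5)·10 = 204.
Quadratic formula: s = (-2 ± √204) / (-10).
So s = 1/5 - √(51)/5 ≈ -1.2283 or s = 1/5 + √(51)/5 ≈ 1.6283.

s = -1.2283 or s = 1.6283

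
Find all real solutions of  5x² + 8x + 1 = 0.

Discriminant: (8)² − 4·5·1 = 44.
Quadratic formula: x = (-8 ± √44) / 10.
So x = -4/5 + √(11)/5 ≈ -0.1367 or x = -4/5 - √(11)/5 ≈ -1.4633.

x = -1.4633 or x = -0.1367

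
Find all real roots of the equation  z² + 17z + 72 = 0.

Factor: (z + 8)(z + 9) = 0.
So z = -8 or z = -9.

z = -9 or z = -8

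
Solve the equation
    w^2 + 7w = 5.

Rearrange to standard form: w^2 + 7w - 5 = 0.
Discriminant: (7)^2 - 4*1*(-5) = 69.
Quadratic formula: w = (-7 +/- sqrt(69)) / 2.
So w = -7/2 + sqrt(69)/2 ~= 0.6533 or w = -sqrt(69)/2 - 7/2 ~= -7.6533.

w = -7.6533 or w = 0.6533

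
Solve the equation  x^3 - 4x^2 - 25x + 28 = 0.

Possible rational roots are divisors of 28. Testing x = -4 gives 0, so (x + 4) is a factor.
Divide: x^3 - 4x^2 - 25x + 28 = (x + 4)(x^2 - 8x + 7).
Factor the quadratic: x = 7 or x = 1.

x = -4 or x = 1 or x = 7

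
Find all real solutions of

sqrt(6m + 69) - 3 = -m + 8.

Isolate the radical: sqrt(6m + 69) = -m + 11.
Square both sides: 6m + 69 = (-m + 11)^2.
Expand and rearrange: m^2 - 28m + 52 = 0.
Solving gives m = 26 or m = 2.
Check each candidate in the original equation:
  m = 26: sqrt(225) = 15, while -m + 11 = -15 — extraneous.
  m = 2: sqrt(81) = 9, while -m + 11 = 9 — valid.

m = 2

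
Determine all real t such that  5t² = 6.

Rearrange to standard form: 5t² - 6 = 0.
Discriminant: (0)² − 4·5·(-6) = 120.
Quadratic formula: t = (0 ± √120) / 10.
So t = √(30)/5 ≈ 1.0954 or t = -√(30)/5 ≈ -1.0954.

t = -1.0954 or t = 1.0954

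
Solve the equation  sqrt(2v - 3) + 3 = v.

Isolate the radical: sqrt(2v - 3) = v - 3.
Square both sides: 2v - 3 = (v - 3)^2.
Expand and rearrange: v^2 - 8v + 12 = 0.
Solving gives v = 6 or v = 2.
Check each candidate in the original equation:
  v = 6: sqrt(9) = 3, while v - 3 = 3 — valid.
  v = 2: sqrt(1) = 1, while v - 3 = -1 — extraneous.

v = 6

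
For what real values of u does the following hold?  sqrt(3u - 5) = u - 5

u = 10

Square both sides: 3u - 5 = (u - 5)^2.
Expand and rearrange: u^2 - 13u + 30 = 0.
Solving gives u = 10 or u = 3.
Check each candidate in the original equation:
  u = 10: sqrt(25) = 5, while u - 5 = 5 — valid.
  u = 3: sqrt(4) = 2, while u - 5 = -2 — extraneous.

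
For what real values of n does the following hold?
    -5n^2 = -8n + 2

n = 0.3101 or n = 1.2899

Rearrange to standard form: -5n^2 + 8n - 2 = 0.
Discriminant: (8)^2 - 4*(-5)*(-2) = 24.
Quadratic formula: n = (-8 +/- sqrt(24)) / (-10).
So n = 4/5 - sqrt(6)/5 ~= 0.3101 or n = sqrt(6)/5 + 4/5 ~= 1.2899.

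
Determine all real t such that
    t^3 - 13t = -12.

Rearrange: t^3 - 13t + 12 = 0.
Possible rational roots are divisors of 12. Testing t = 1 gives 0, so (t - 1) is a factor.
Divide: t^3 - 13t + 12 = (t - 1)(t^2 + t - 12).
Factor the quadratic: t = 3 or t = -4.

t = -4 or t = 1 or t = 3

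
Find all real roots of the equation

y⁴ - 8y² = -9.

y = -2.5779 or y = -1.1637 or y = 1.1637 or y = 2.5779

Let u = y². The equation becomes u² - 8u + 9 = 0.
By the quadratic formula, u = √(7) + 4 or u = 4 - √(7).
y² = √(7) + 4 gives y = ±√(√(7) + 4) ≈ ±2.5779.
y² = 4 - √(7) gives y = ±√(4 - √(7)) ≈ ±1.1637.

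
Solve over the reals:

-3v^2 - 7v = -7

Rearrange to standard form: -3v^2 - 7v + 7 = 0.
Discriminant: (-7)^2 - 4*(-3)*7 = 133.
Quadratic formula: v = (7 +/- sqrt(133)) / (-6).
So v = -sqrt(133)/6 - 7/6 ~= -3.0888 or v = -7/6 + sqrt(133)/6 ~= 0.7554.

v = -3.0888 or v = 0.7554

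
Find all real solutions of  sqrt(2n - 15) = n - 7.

n = 8

Square both sides: 2n - 15 = (n - 7)^2.
Expand and rearrange: n^2 - 16n + 64 = 0.
This gives the repeated root n = 8.
Check in the original equation:
  n = 8: sqrt(1) = 1, while n - 7 = 1 — valid.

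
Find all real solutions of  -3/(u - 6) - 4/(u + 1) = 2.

Multiply both sides by (u - 6)(u + 1):
-3(u + 1) - 4(u - 6) = 2(u - 6)(u + 1).
Expand and collect terms: 2u^2 - 3u - 33 = 0.
By the quadratic formula, u = (3 +/- sqrt(273)) / 4, so u ~= 4.8807 or u ~= -3.3807.
Neither value makes a denominator zero (u != 6, u != -1), so both are valid.

u = -3.3807 or u = 4.8807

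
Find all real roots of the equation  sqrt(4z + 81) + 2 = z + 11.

z = 0

Isolate the radical: sqrt(4z + 81) = z + 9.
Square both sides: 4z + 81 = (z + 9)^2.
Expand and rearrange: z^2 + 14z = 0.
Solving gives z = 0 or z = -14.
Check each candidate in the original equation:
  z = 0: sqrt(81) = 9, while z + 9 = 9 — valid.
  z = -14: sqrt(25) = 5, while z + 9 = -5 — extraneous.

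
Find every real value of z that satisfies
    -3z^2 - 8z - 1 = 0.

Discriminant: (-8)^2 - 4*(-3)*(-1) = 52.
Quadratic formula: z = (8 +/- sqrt(52)) / (-6).
So z = -4/3 - sqrt(13)/3 ~= -2.5352 or z = -4/3 + sqrt(13)/3 ~= -0.1315.

z = -2.5352 or z = -0.1315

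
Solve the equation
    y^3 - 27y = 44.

Rearrange: y^3 - 27y - 44 = 0.
Possible rational roots are divisors of -44. Testing y = -4 gives 0, so (y + 4) is a factor.
Divide: y^3 - 27y - 44 = (y + 4)(y^2 - 4y - 11).
Apply the quadratic formula to y^2 - 4y - 11 = 0: y = (4 +/- sqrt(60))/2, i.e. y ~= 5.873 or y ~= -1.873.

y = -4 or y = -1.873 or y = 5.873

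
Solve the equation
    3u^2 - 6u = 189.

Bring every term to one side: 3u^2 - 6u - 189 = 0.
Factor: 3(u + 7)(u - 9) = 0.
So u = -7 or u = 9.

u = -7 or u = 9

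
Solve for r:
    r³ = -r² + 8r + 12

r = -2 or r = 3

Rearrange: r³ + r² - 8r - 12 = 0.
Possible rational roots are divisors of -12. Testing r = 3 gives 0, so (r - 3) is a factor.
Divide: r³ + r² - 8r - 12 = (r - 3)(r² + 4r + 4).
The quadratic has the repeated root r = -2.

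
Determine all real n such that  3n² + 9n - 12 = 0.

Factor: 3(n + 4)(n - 1) = 0.
So n = -4 or n = 1.

n = -4 or n = 1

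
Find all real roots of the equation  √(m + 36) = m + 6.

m = 0

Square both sides: m + 36 = (m + 6)².
Expand and rearrange: m² + 11m = 0.
Solving gives m = 0 or m = -11.
Check each candidate in the original equation:
  m = 0: √(36) = 6, while m + 6 = 6 — valid.
  m = -11: √(25) = 5, while m + 6 = -5 — extraneous.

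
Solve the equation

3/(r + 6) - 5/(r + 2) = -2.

r = -7 or r = 0

Multiply both sides by (r + 6)(r + 2):
3(r + 2) - 5(r + 6) = -2(r + 6)(r + 2).
Expand and collect terms: -2r² - 14r = 0.
Factor or apply the quadratic formula: r = -7 or r = 0.
Neither value makes a denominator zero (r ≠ -6, r ≠ -2), so both are valid.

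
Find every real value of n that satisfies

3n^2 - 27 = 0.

Factor: 3(n - 3)(n + 3) = 0.
So n = 3 or n = -3.

n = -3 or n = 3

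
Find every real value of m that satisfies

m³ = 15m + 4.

m = -3.7321 or m = -0.2679 or m = 4

Rearrange: m³ - 15m - 4 = 0.
Possible rational roots are divisors of -4. Testing m = 4 gives 0, so (m - 4) is a factor.
Divide: m³ - 15m - 4 = (m - 4)(m² + 4m + 1).
Apply the quadratic formula to m² + 4m + 1 = 0: m = (-4 ± √12)/2, i.e. m ≈ -0.2679 or m ≈ -3.7321.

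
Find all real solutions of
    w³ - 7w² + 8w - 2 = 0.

w = 0.3542 or w = 1 or w = 5.6458

Possible rational roots are divisors of -2. Testing w = 1 gives 0, so (w - 1) is a factor.
Divide: w³ - 7w² + 8w - 2 = (w - 1)(w² - 6w + 2).
Apply the quadratic formula to w² - 6w + 2 = 0: w = (6 ± √28)/2, i.e. w ≈ 5.6458 or w ≈ 0.3542.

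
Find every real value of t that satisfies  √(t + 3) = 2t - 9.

t = 6

Square both sides: t + 3 = (2t - 9)².
Expand and rearrange: 4t² - 37t + 78 = 0.
Solving gives t = 6 or t = 3.25.
Check each candidate in the original equation:
  t = 6: √(9) = 3, while 2t - 9 = 3 — valid.
  t = 3.25: √(6.25) = 2.5, while 2t - 9 = -2.5 — extraneous.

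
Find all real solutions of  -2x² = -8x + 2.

x = 0.2679 or x = 3.7321

Rearrange to standard form: -2x² + 8x - 2 = 0.
Discriminant: (8)² − 4·(-2)·(-2) = 48.
Quadratic formula: x = (-8 ± √48) / (-4).
So x = 2 - √(3) ≈ 0.2679 or x = √(3) + 2 ≈ 3.7321.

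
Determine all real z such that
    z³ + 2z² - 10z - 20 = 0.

Possible rational roots are divisors of -20. Testing z = -2 gives 0, so (z + 2) is a factor.
Divide: z³ + 2z² - 10z - 20 = (z + 2)(z² - 10).
Apply the quadratic formula to z² - 10 = 0: z = (0 ± √40)/2, i.e. z ≈ 3.1623 or z ≈ -3.1623.

z = -3.1623 or z = -2 or z = 3.1623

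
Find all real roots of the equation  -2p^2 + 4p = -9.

Rearrange to standard form: -2p^2 + 4p + 9 = 0.
Discriminant: (4)^2 - 4*(-2)*9 = 88.
Quadratic formula: p = (-4 +/- sqrt(88)) / (-4).
So p = 1 - sqrt(22)/2 ~= -1.3452 or p = 1 + sqrt(22)/2 ~= 3.3452.

p = -1.3452 or p = 3.3452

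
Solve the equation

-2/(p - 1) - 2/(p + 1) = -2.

Multiply both sides by (p - 1)(p + 1):
-2(p + 1) - 2(p - 1) = -2(p - 1)(p + 1).
Expand and collect terms: -2p² + 4p + 2 = 0.
By the quadratic formula, p = (-4 ± √32) / -4, so p ≈ -0.4142 or p ≈ 2.4142.
Neither value makes a denominator zero (p ≠ 1, p ≠ -1), so both are valid.

p = -0.4142 or p = 2.4142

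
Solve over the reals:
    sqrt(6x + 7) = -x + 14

x = 7

Square both sides: 6x + 7 = (-x + 14)^2.
Expand and rearrange: x^2 - 34x + 189 = 0.
Solving gives x = 27 or x = 7.
Check each candidate in the original equation:
  x = 27: sqrt(169) = 13, while -x + 14 = -13 — extraneous.
  x = 7: sqrt(49) = 7, while -x + 14 = 7 — valid.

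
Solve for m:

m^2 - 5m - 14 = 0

Factor: (m - 7)(m + 2) = 0.
So m = 7 or m = -2.

m = -2 or m = 7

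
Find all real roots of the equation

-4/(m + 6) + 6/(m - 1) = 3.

m = -7.0685 or m = 2.7351

Multiply both sides by (m + 6)(m - 1):
-4(m - 1) + 6(m + 6) = 3(m + 6)(m - 1).
Expand and collect terms: 3m^2 + 13m - 58 = 0.
By the quadratic formula, m = (-13 +/- sqrt(865)) / 6, so m ~= 2.7351 or m ~= -7.0685.
Neither value makes a denominator zero (m != -6, m != 1), so both are valid.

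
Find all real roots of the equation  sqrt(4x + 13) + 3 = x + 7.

x = -3 or x = -1

Isolate the radical: sqrt(4x + 13) = x + 4.
Square both sides: 4x + 13 = (x + 4)^2.
Expand and rearrange: x^2 + 4x + 3 = 0.
Solving gives x = -1 or x = -3.
Check each candidate in the original equation:
  x = -1: sqrt(9) = 3, while x + 4 = 3 — valid.
  x = -3: sqrt(1) = 1, while x + 4 = 1 — valid.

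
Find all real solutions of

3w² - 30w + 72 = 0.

w = 4 or w = 6

Factor: 3(w - 4)(w - 6) = 0.
So w = 4 or w = 6.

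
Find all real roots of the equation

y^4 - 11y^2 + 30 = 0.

Let u = y^2. The equation becomes u^2 - 11u + 30 = 0.
Factor: (u - 6)(u - 5) = 0, so u = 6 or u = 5.
y^2 = 6 gives y = +/-sqrt(6) ~= +/-2.4495.
y^2 = 5 gives y = +/-sqrt(5) ~= +/-2.2361.

y = -2.4495 or y = -2.2361 or y = 2.2361 or y = 2.4495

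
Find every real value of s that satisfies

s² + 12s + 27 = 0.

s = -9 or s = -3

Factor: (s + 3)(s + 9) = 0.
So s = -3 or s = -9.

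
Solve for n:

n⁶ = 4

n = -1.2599 or n = 1.2599

Let u = n³. The equation becomes u² - 4 = 0.
Factor: (u + 2)(u - 2) = 0, so u = -2 or u = 2.
n³ = -2 gives n = -∛(2) ≈ -1.2599.
n³ = 2 gives n = ∛(2) ≈ 1.2599.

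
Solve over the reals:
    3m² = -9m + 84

m = -7 or m = 4

Bring every term to one side: 3m² + 9m - 84 = 0.
Factor: 3(m - 4)(m + 7) = 0.
So m = 4 or m = -7.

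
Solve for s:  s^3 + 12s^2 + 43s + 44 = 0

Possible rational roots are divisors of 44. Testing s = -4 gives 0, so (s + 4) is a factor.
Divide: s^3 + 12s^2 + 43s + 44 = (s + 4)(s^2 + 8s + 11).
Apply the quadratic formula to s^2 + 8s + 11 = 0: s = (-8 +/- sqrt(20))/2, i.e. s ~= -1.7639 or s ~= -6.2361.

s = -6.2361 or s = -4 or s = -1.7639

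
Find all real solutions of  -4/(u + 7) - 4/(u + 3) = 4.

Multiply both sides by (u + 7)(u + 3):
-4(u + 3) - 4(u + 7) = 4(u + 7)(u + 3).
Expand and collect terms: 4u² + 48u + 124 = 0.
By the quadratic formula, u = (-48 ± √320) / 8, so u ≈ -3.7639 or u ≈ -8.2361.
Neither value makes a denominator zero (u ≠ -7, u ≠ -3), so both are valid.

u = -8.2361 or u = -3.7639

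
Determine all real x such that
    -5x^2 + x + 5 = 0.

x = -0.905 or x = 1.105

Discriminant: (1)^2 - 4*(-5)*5 = 101.
Quadratic formula: x = (-1 +/- sqrt(101)) / (-10).
So x = 1/10 - sqrt(101)/10 ~= -0.905 or x = 1/10 + sqrt(101)/10 ~= 1.105.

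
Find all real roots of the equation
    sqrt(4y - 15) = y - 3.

Square both sides: 4y - 15 = (y - 3)^2.
Expand and rearrange: y^2 - 10y + 24 = 0.
Solving gives y = 6 or y = 4.
Check each candidate in the original equation:
  y = 6: sqrt(9) = 3, while y - 3 = 3 — valid.
  y = 4: sqrt(1) = 1, while y - 3 = 1 — valid.

y = 4 or y = 6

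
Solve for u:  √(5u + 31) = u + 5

Square both sides: 5u + 31 = (u + 5)².
Expand and rearrange: u² + 5u - 6 = 0.
Solving gives u = 1 or u = -6.
Check each candidate in the original equation:
  u = 1: √(36) = 6, while u + 5 = 6 — valid.
  u = -6: √(1) = 1, while u + 5 = -1 — extraneous.

u = 1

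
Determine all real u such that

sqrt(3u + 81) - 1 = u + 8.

Isolate the radical: sqrt(3u + 81) = u + 9.
Square both sides: 3u + 81 = (u + 9)^2.
Expand and rearrange: u^2 + 15u = 0.
Solving gives u = 0 or u = -15.
Check each candidate in the original equation:
  u = 0: sqrt(81) = 9, while u + 9 = 9 — valid.
  u = -15: sqrt(36) = 6, while u + 9 = -6 — extraneous.

u = 0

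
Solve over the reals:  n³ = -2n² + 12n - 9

Rearrange: n³ + 2n² - 12n + 9 = 0.
Possible rational roots are divisors of 9. Testing n = 1 gives 0, so (n - 1) is a factor.
Divide: n³ + 2n² - 12n + 9 = (n - 1)(n² + 3n - 9).
Apply the quadratic formula to n² + 3n - 9 = 0: n = (-3 ± √45)/2, i.e. n ≈ 1.8541 or n ≈ -4.8541.

n = -4.8541 or n = 1 or n = 1.8541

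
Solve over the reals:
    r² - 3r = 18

r = -3 or r = 6

Bring every term to one side: r² - 3r - 18 = 0.
Factor: (r - 6)(r + 3) = 0.
So r = 6 or r = -3.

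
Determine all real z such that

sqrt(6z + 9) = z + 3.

z = 0

Square both sides: 6z + 9 = (z + 3)^2.
Expand and rearrange: z^2 = 0.
This gives the repeated root z = 0.
Check in the original equation:
  z = 0: sqrt(9) = 3, while z + 3 = 3 — valid.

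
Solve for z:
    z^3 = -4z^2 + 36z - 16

z = -8.4721 or z = 0.4721 or z = 4

Rearrange: z^3 + 4z^2 - 36z + 16 = 0.
Possible rational roots are divisors of 16. Testing z = 4 gives 0, so (z - 4) is a factor.
Divide: z^3 + 4z^2 - 36z + 16 = (z - 4)(z^2 + 8z - 4).
Apply the quadratic formula to z^2 + 8z - 4 = 0: z = (-8 +/- sqrt(80))/2, i.e. z ~= 0.4721 or z ~= -8.4721.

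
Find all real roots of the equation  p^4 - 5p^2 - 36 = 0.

p = -3 or p = 3

Let u = p^2. The equation becomes u^2 - 5u - 36 = 0.
Factor: (u - 9)(u + 4) = 0, so u = 9 or u = -4.
p^2 = 9 gives p = +/-3.
p^2 = -4 < 0 has no real solution.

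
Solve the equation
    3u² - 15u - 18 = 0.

u = -1 or u = 6

Factor: 3(u + 1)(u - 6) = 0.
So u = -1 or u = 6.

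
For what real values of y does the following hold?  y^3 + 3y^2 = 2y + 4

y = -3.2361 or y = -1 or y = 1.2361

Rearrange: y^3 + 3y^2 - 2y - 4 = 0.
Possible rational roots are divisors of -4. Testing y = -1 gives 0, so (y + 1) is a factor.
Divide: y^3 + 3y^2 - 2y - 4 = (y + 1)(y^2 + 2y - 4).
Apply the quadratic formula to y^2 + 2y - 4 = 0: y = (-2 +/- sqrt(20))/2, i.e. y ~= 1.2361 or y ~= -3.2361.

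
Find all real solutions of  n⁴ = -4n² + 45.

n = -2.2361 or n = 2.2361

Let u = n². The equation becomes u² + 4u - 45 = 0.
Factor: (u + 9)(u - 5) = 0, so u = -9 or u = 5.
n² = -9 < 0 has no real solution.
n² = 5 gives n = ±√(5) ≈ ±2.2361.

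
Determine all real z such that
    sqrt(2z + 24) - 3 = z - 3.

Isolate the radical: sqrt(2z + 24) = z.
Square both sides: 2z + 24 = (z)^2.
Expand and rearrange: z^2 - 2z - 24 = 0.
Solving gives z = 6 or z = -4.
Check each candidate in the original equation:
  z = 6: sqrt(36) = 6, while z = 6 — valid.
  z = -4: sqrt(16) = 4, while z = -4 — extraneous.

z = 6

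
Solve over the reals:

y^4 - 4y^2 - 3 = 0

Let u = y^2. The equation becomes u^2 - 4u - 3 = 0.
By the quadratic formula, u = 2 + sqrt(7) or u = 2 - sqrt(7).
y^2 = 2 + sqrt(7) gives y = +/-sqrt(2 + sqrt(7)) ~= +/-2.1554.
y^2 = 2 - sqrt(7) < 0 has no real solution.

y = -2.1554 or y = 2.1554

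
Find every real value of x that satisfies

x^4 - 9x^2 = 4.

Let u = x^2. The equation becomes u^2 - 9u - 4 = 0.
By the quadratic formula, u = 9/2 + sqrt(97)/2 or u = 9/2 - sqrt(97)/2.
x^2 = 9/2 + sqrt(97)/2 gives x = +/-sqrt(9/2 + sqrt(97)/2) ~= +/-3.0699.
x^2 = 9/2 - sqrt(97)/2 < 0 has no real solution.

x = -3.0699 or x = 3.0699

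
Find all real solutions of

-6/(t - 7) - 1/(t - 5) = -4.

Multiply both sides by (t - 7)(t - 5):
-6(t - 5) - (t - 7) = -4(t - 7)(t - 5).
Expand and collect terms: -4t² + 55t - 177 = 0.
By the quadratic formula, t = (-55 ± √193) / -8, so t ≈ 5.1384 or t ≈ 8.6116.
Neither value makes a denominator zero (t ≠ 7, t ≠ 5), so both are valid.

t = 5.1384 or t = 8.6116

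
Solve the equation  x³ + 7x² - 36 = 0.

x = -6 or x = -3 or x = 2

Possible rational roots are divisors of -36. Testing x = -3 gives 0, so (x + 3) is a factor.
Divide: x³ + 7x² - 36 = (x + 3)(x² + 4x - 12).
Factor the quadratic: x = 2 or x = -6.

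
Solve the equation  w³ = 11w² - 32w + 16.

Rearrange: w³ - 11w² + 32w - 16 = 0.
Possible rational roots are divisors of -16. Testing w = 4 gives 0, so (w - 4) is a factor.
Divide: w³ - 11w² + 32w - 16 = (w - 4)(w² - 7w + 4).
Apply the quadratic formula to w² - 7w + 4 = 0: w = (7 ± √33)/2, i.e. w ≈ 6.3723 or w ≈ 0.6277.

w = 0.6277 or w = 4 or w = 6.3723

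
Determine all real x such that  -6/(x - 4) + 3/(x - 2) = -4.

Multiply both sides by (x - 4)(x - 2):
-6(x - 2) + 3(x - 4) = -4(x - 4)(x - 2).
Expand and collect terms: -4x² + 27x - 32 = 0.
By the quadratic formula, x = (-27 ± √217) / -8, so x ≈ 1.5336 or x ≈ 5.2164.
Neither value makes a denominator zero (x ≠ 4, x ≠ 2), so both are valid.

x = 1.5336 or x = 5.2164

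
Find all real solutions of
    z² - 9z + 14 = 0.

z = 2 or z = 7

Factor: (z - 2)(z - 7) = 0.
So z = 2 or z = 7.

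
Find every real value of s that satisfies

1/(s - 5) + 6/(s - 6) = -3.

Multiply both sides by (s - 5)(s - 6):
(s - 6) + 6(s - 5) = -3(s - 5)(s - 6).
Expand and collect terms: -3s² + 26s - 54 = 0.
By the quadratic formula, s = (-26 ± √28) / -6, so s ≈ 3.4514 or s ≈ 5.2153.
Neither value makes a denominator zero (s ≠ 5, s ≠ 6), so both are valid.

s = 3.4514 or s = 5.2153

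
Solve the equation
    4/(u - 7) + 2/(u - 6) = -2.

u = 3.5858 or u = 6.4142

Multiply both sides by (u - 7)(u - 6):
4(u - 6) + 2(u - 7) = -2(u - 7)(u - 6).
Expand and collect terms: -2u^2 + 20u - 46 = 0.
By the quadratic formula, u = (-20 +/- sqrt(32)) / -4, so u ~= 3.5858 or u ~= 6.4142.
Neither value makes a denominator zero (u != 7, u != 6), so both are valid.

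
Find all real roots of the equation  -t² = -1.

t = -1 or t = 1

Bring every term to one side: -t² + 1 = 0.
Factor: -1(t + 1)(t - 1) = 0.
So t = -1 or t = 1.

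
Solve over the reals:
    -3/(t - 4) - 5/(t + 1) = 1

Multiply both sides by (t - 4)(t + 1):
-3(t + 1) - 5(t - 4) = (t - 4)(t + 1).
Expand and collect terms: t^2 + 5t - 21 = 0.
By the quadratic formula, t = (-5 +/- sqrt(109)) / 2, so t ~= 2.7202 or t ~= -7.7202.
Neither value makes a denominator zero (t != 4, t != -1), so both are valid.

t = -7.7202 or t = 2.7202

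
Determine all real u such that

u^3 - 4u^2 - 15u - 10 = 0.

u = -1.5311 or u = -1 or u = 6.5311

Possible rational roots are divisors of -10. Testing u = -1 gives 0, so (u + 1) is a factor.
Divide: u^3 - 4u^2 - 15u - 10 = (u + 1)(u^2 - 5u - 10).
Apply the quadratic formula to u^2 - 5u - 10 = 0: u = (5 +/- sqrt(65))/2, i.e. u ~= 6.5311 or u ~= -1.5311.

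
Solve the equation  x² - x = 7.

Rearrange to standard form: x² - x - 7 = 0.
Discriminant: (-1)² − 4·1·(-7) = 29.
Quadratic formula: x = (1 ± √29) / 2.
So x = 1/2 + √(29)/2 ≈ 3.1926 or x = 1/2 - √(29)/2 ≈ -2.1926.

x = -2.1926 or x = 3.1926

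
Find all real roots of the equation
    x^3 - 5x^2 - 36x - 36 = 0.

x = -3 or x = -1.2915 or x = 9.2915

Possible rational roots are divisors of -36. Testing x = -3 gives 0, so (x + 3) is a factor.
Divide: x^3 - 5x^2 - 36x - 36 = (x + 3)(x^2 - 8x - 12).
Apply the quadratic formula to x^2 - 8x - 12 = 0: x = (8 +/- sqrt(112))/2, i.e. x ~= 9.2915 or x ~= -1.2915.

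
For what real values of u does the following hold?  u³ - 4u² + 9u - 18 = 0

u = 3

Possible rational roots are divisors of -18. Testing u = 3 gives 0, so (u - 3) is a factor.
Divide: u³ - 4u² + 9u - 18 = (u - 3)(u² - u + 6).
The quadratic u² - u + 6 has discriminant -23 < 0, so no further real roots.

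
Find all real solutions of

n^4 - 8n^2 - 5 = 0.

Let u = n^2. The equation becomes u^2 - 8u - 5 = 0.
By the quadratic formula, u = 4 + sqrt(21) or u = 4 - sqrt(21).
n^2 = 4 + sqrt(21) gives n = +/-sqrt(4 + sqrt(21)) ~= +/-2.9296.
n^2 = 4 - sqrt(21) < 0 has no real solution.

n = -2.9296 or n = 2.9296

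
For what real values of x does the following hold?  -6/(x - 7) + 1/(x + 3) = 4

Multiply both sides by (x - 7)(x + 3):
-6(x + 3) + (x - 7) = 4(x - 7)(x + 3).
Expand and collect terms: 4x² - 11x - 59 = 0.
By the quadratic formula, x = (11 ± √1065) / 8, so x ≈ 5.4543 or x ≈ -2.7043.
Neither value makes a denominator zero (x ≠ 7, x ≠ -3), so both are valid.

x = -2.7043 or x = 5.4543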